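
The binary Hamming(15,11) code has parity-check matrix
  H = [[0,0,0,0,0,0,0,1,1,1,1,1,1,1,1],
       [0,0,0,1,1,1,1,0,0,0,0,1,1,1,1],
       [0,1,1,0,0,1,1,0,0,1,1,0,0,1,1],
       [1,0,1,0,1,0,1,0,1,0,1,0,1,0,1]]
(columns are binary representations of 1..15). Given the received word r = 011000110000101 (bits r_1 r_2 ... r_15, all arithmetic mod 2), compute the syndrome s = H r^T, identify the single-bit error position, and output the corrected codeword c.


s = (1, 1, 0, 0)^T, error position = 12, corrected codeword c = 011000110001101

Compute s = H r^T mod 2 one row at a time:
  s_1 = 1 + 0 + 0 + 0 + 0 + 1 + 0 + 1 = 3 ≡ 1 (mod 2).
  s_2 = 0 + 0 + 0 + 1 + 0 + 1 + 0 + 1 = 3 ≡ 1 (mod 2).
  s_3 = 1 + 1 + 0 + 1 + 0 + 0 + 0 + 1 = 4 ≡ 0 (mod 2).
  s_4 = 0 + 1 + 0 + 1 + 0 + 0 + 1 + 1 = 4 ≡ 0 (mod 2).
s = (1, 1, 0, 0)^T — this equals column 12 of H (binary 1100), so error is at position 12.
Correct: flip bit 12 of r = 011000110000101 to get c = 011000110001101.


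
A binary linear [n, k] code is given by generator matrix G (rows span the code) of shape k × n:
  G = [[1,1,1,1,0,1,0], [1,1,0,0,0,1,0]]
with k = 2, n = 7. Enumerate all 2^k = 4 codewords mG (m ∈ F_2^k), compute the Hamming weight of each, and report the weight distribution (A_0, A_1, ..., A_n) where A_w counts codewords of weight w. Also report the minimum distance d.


Weight distribution: A_0 = 1, A_2 = 1, A_3 = 1, A_5 = 1. Minimum distance d = 2.

Enumerate all 2^2 = 4 messages m ∈ F_2^2.
For each, compute codeword c = mG in F_2^7, then tally its weight.
  m = 00 → c = 0000000, weight = 0.
  m = 10 → c = 1111010, weight = 5.
  m = 01 → c = 1100010, weight = 3.
  m = 11 → c = 0011000, weight = 2.
Tally weights:
  weight 0: 1 codewords.
  weight 2: 1 codewords.
  weight 3: 1 codewords.
  weight 5: 1 codewords.
Minimum distance d = smallest w > 0 with A_w > 0 = 2.
Sanity: Σ A_w = 4 = 2^2 = 4 ✓.


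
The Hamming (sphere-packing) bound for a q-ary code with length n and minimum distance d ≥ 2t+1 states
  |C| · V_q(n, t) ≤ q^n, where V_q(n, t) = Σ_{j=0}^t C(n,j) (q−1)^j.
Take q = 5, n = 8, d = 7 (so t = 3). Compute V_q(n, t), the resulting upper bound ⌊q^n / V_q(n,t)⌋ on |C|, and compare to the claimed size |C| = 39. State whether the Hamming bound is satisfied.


V_q(n, t) = 4065, q^n = 390625, Hamming bound = 96, |C| = 39 ≤ bound (satisfied).

Step 1: Compute V_q(n, t) = Σ_{j=0}^3 C(n, j) (q−1)^j.
  j = 0: C(8,0)·(4)^0 = 1·1 = 1.
  j = 1: C(8,1)·(4)^1 = 8·4 = 32.
  j = 2: C(8,2)·(4)^2 = 28·16 = 448.
  j = 3: C(8,3)·(4)^3 = 56·64 = 3584.
  V_q(n, t) = 1 + 32 + 448 + 3584 = 4065.
Step 2: q^n = 5^8 = 390625.
Step 3: Hamming bound ⌊q^n / V_q(n,t)⌋ = ⌊390625/4065⌋ = 96.
Step 4: Compare |C| = 39 to 96: satisfied.
The claimed |C| lies below the Hamming bound.


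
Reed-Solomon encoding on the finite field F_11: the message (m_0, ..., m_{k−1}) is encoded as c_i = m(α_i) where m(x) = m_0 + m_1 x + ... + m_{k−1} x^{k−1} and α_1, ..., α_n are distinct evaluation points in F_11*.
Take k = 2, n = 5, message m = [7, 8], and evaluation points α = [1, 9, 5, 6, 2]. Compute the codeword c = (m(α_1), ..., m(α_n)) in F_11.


c = [4, 2, 3, 0, 1]

Message polynomial: m(x) = 7 + 8·x (mod 11).
For each evaluation point α_i, compute m(α_i) mod 11:
  α_1 = 1: Horner steps 8 → 4, so m(1) = 4.
  α_2 = 9: Horner steps 8 → 2, so m(9) = 2.
  α_3 = 5: Horner steps 8 → 3, so m(5) = 3.
  α_4 = 6: Horner steps 8 → 0, so m(6) = 0.
  α_5 = 2: Horner steps 8 → 1, so m(2) = 1.
Codeword c = [4, 2, 3, 0, 1] ∈ F_11^5.


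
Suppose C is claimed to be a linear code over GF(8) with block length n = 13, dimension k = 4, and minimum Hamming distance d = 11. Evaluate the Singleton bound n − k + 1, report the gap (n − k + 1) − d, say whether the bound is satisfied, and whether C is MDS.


Singleton RHS = n − k + 1 = 10, slack = -1, bound violated (no such code; not MDS).

Singleton bound: d ≤ n − k + 1.
Here n = 13, k = 4, so n − k + 1 = 10.
Given d = 11, check d ≤ 10: NO.
Slack = (n − k + 1) − d = -1.
The slack is negative: d = 11 exceeds n − k + 1 = 10 by 1, so the Singleton bound is violated and no linear [13, 4, 11]_8 code can exist. In particular it is not MDS (MDS requires d = n − k + 1 exactly).
Description: the claimed parameters are [13, 4, 11]_8; such a code would be impossible (violates the Singleton bound).


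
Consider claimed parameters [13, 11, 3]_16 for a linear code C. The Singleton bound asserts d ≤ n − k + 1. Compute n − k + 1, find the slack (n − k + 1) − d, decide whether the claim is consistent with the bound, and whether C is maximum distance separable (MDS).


Singleton RHS = n − k + 1 = 3, slack = 0, bound satisfied, MDS.

Singleton bound: d ≤ n − k + 1.
Here n = 13, k = 11, so n − k + 1 = 3.
Given d = 3, check d ≤ 3: YES.
Slack = (n − k + 1) − d = 0.
The code is MDS (slack = 0).
Description: the claimed parameters are [13, 11, 3]_16; such a code would be MDS (meets Singleton bound).


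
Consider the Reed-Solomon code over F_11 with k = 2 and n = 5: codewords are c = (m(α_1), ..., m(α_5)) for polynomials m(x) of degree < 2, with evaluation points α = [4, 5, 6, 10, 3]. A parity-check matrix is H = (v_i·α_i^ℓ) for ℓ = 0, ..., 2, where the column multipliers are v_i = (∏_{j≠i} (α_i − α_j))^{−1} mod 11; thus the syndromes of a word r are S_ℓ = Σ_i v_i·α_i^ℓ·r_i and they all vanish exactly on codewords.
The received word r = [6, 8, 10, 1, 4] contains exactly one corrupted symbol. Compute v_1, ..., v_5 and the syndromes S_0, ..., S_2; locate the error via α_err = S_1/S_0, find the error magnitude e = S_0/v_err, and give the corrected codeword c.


S = (4, 7, 4), error at position 4, error magnitude e = 5, c = [6, 8, 10, 7, 4].

Step 1: column multipliers v_i = (∏_{j≠i}(α_i − α_j))^{−1} mod 11.
  i = 1 (α = 4): (4−5)(4−6)(4−10)(4−3) = (−1)·(−2)·(−6)·1 = −12 ≡ 10, so v_1 = 10^{−1} = 10 (mod 11).
  i = 2 (α = 5): (5−4)(5−6)(5−10)(5−3) = 1·(−1)·(−5)·2 = 10 ≡ 10, so v_2 = 10^{−1} = 10 (mod 11).
  i = 3 (α = 6): (6−4)(6−5)(6−10)(6−3) = 2·1·(−4)·3 = −24 ≡ 9, so v_3 = 9^{−1} = 5 (mod 11).
  i = 4 (α = 10): (10−4)(10−5)(10−6)(10−3) = 6·5·4·7 = 840 ≡ 4, so v_4 = 4^{−1} = 3 (mod 11).
  i = 5 (α = 3): (3−4)(3−5)(3−6)(3−10) = (−1)·(−2)·(−3)·(−7) = 42 ≡ 9, so v_5 = 9^{−1} = 5 (mod 11).
  v = [10, 10, 5, 3, 5].
Step 2: syndromes of r = [6, 8, 10, 1, 4] (all sums mod 11).
  S_0 = Σ v_i r_i = 10·6 + 10·8 + 5·10 + 3·1 + 5·4 = 213 ≡ 4.
  S_1 = Σ v_i α_i r_i = 10·4·6 + 10·5·8 + 5·6·10 + 3·10·1 + 5·3·4 = 1030 ≡ 7.
  α_i^2 mod 11 = [5, 3, 3, 1, 9].
  S_2 = Σ v_i α_i^2 r_i = 10·5·6 + 10·3·8 + 5·3·10 + 3·1·1 + 5·9·4 = 873 ≡ 4.
  S = (4, 7, 4) ≠ 0, so r is not a codeword (an error is present).
Step 3: locate the error. For a single error e at position i, S_ℓ = v_i·e·α_i^ℓ, so α_err = S_1/S_0.
  S_0^{−1} = 4^{−1} = 3 (mod 11), so α_err = 7·3 = 21 ≡ 10 = α_4. Error position i = 4.
  Consistency check: S_2/S_1 = 4·8 = 32 ≡ 10 = α_err ✓ (single-error assumption holds).
Step 4: error magnitude e = S_0/v_4 = S_0·∏_{j≠4}(α_4 − α_j) = 4·4 = 16 ≡ 5 (mod 11).
Step 5: correct position 4: c_4 = r_4 − e = 1 − 5 ≡ 7 (mod 11). Hence c = [6, 8, 10, 7, 4].
  Check: interpolating c through the α_i gives m(x) = 9 + 2·x (degree < 2) with m(α_i) = c_i for every i, so c is indeed a codeword.


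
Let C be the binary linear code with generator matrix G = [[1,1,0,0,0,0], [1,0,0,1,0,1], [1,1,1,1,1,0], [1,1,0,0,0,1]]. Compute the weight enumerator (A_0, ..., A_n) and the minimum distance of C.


Weight distribution: A_0 = 1, A_1 = 1, A_2 = 3, A_3 = 6, A_4 = 3, A_5 = 1, A_6 = 1. Minimum distance d = 1.

Enumerate all 2^4 = 16 messages m ∈ F_2^4.
For each, compute codeword c = mG in F_2^6, then tally its weight.
  m = 0000 → c = 000000, weight = 0.
  m = 1000 → c = 110000, weight = 2.
  m = 0100 → c = 100101, weight = 3.
  m = 1100 → c = 010101, weight = 3.
  m = 0010 → c = 111110, weight = 5.
  m = 1010 → c = 001110, weight = 3.
  m = 0110 → c = 011011, weight = 4.
  m = 1110 → c = 101011, weight = 4.
  m = 0001 → c = 110001, weight = 3.
  m = 1001 → c = 000001, weight = 1.
  m = 0101 → c = 010100, weight = 2.
  m = 1101 → c = 100100, weight = 2.
  m = 0011 → c = 001111, weight = 4.
  m = 1011 → c = 111111, weight = 6.
  m = 0111 → c = 101010, weight = 3.
  m = 1111 → c = 011010, weight = 3.
Tally weights:
  weight 0: 1 codewords.
  weight 1: 1 codewords.
  weight 2: 3 codewords.
  weight 3: 6 codewords.
  weight 4: 3 codewords.
  weight 5: 1 codewords.
  weight 6: 1 codewords.
Minimum distance d = smallest w > 0 with A_w > 0 = 1.
Sanity: Σ A_w = 16 = 2^4 = 16 ✓.


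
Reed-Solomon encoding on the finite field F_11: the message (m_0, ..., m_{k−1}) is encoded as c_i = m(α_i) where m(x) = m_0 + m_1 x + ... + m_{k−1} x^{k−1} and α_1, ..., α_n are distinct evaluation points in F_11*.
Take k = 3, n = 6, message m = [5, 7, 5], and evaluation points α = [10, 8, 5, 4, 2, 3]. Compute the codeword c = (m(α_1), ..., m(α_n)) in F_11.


c = [3, 7, 0, 3, 6, 5]

Message polynomial: m(x) = 5 + 7·x + 5·x^2 (mod 11).
For each evaluation point α_i, compute m(α_i) mod 11:
  α_1 = 10: Horner steps 5 → 2 → 3, so m(10) = 3.
  α_2 = 8: Horner steps 5 → 3 → 7, so m(8) = 7.
  α_3 = 5: Horner steps 5 → 10 → 0, so m(5) = 0.
  α_4 = 4: Horner steps 5 → 5 → 3, so m(4) = 3.
  α_5 = 2: Horner steps 5 → 6 → 6, so m(2) = 6.
  α_6 = 3: Horner steps 5 → 0 → 5, so m(3) = 5.
Codeword c = [3, 7, 0, 3, 6, 5] ∈ F_11^6.


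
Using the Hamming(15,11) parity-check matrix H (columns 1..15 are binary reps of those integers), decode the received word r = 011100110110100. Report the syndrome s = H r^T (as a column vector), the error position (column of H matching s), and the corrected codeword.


s = (0, 1, 1, 0)^T, error position = 6, corrected codeword c = 011101110110100

Compute s = H r^T mod 2 one row at a time:
  s_1 = 1 + 0 + 1 + 1 + 0 + 1 + 0 + 0 = 4 ≡ 0 (mod 2).
  s_2 = 1 + 0 + 0 + 1 + 0 + 1 + 0 + 0 = 3 ≡ 1 (mod 2).
  s_3 = 1 + 1 + 0 + 1 + 1 + 1 + 0 + 0 = 5 ≡ 1 (mod 2).
  s_4 = 0 + 1 + 0 + 1 + 0 + 1 + 1 + 0 = 4 ≡ 0 (mod 2).
s = (0, 1, 1, 0)^T — this equals column 6 of H (binary 0110), so error is at position 6.
Correct: flip bit 6 of r = 011100110110100 to get c = 011101110110100.


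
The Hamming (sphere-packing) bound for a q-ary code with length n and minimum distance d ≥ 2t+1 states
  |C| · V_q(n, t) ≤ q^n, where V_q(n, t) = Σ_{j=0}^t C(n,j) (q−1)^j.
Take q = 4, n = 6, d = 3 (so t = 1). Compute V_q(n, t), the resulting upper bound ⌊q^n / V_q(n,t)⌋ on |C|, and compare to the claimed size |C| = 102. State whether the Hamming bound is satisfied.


V_q(n, t) = 19, q^n = 4096, Hamming bound = 215, |C| = 102 ≤ bound (satisfied).

Step 1: Compute V_q(n, t) = Σ_{j=0}^1 C(n, j) (q−1)^j.
  j = 0: C(6,0)·(3)^0 = 1·1 = 1.
  j = 1: C(6,1)·(3)^1 = 6·3 = 18.
  V_q(n, t) = 1 + 18 = 19.
Step 2: q^n = 4^6 = 4096.
Step 3: Hamming bound ⌊q^n / V_q(n,t)⌋ = ⌊4096/19⌋ = 215.
Step 4: Compare |C| = 102 to 215: satisfied.
The claimed |C| lies below the Hamming bound.


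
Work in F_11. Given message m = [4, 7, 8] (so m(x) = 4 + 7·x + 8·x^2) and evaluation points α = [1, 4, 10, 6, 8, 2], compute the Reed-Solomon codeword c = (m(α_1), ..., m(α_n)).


c = [8, 6, 5, 4, 0, 6]

Message polynomial: m(x) = 4 + 7·x + 8·x^2 (mod 11).
For each evaluation point α_i, compute m(α_i) mod 11:
  α_1 = 1: Horner steps 8 → 4 → 8, so m(1) = 8.
  α_2 = 4: Horner steps 8 → 6 → 6, so m(4) = 6.
  α_3 = 10: Horner steps 8 → 10 → 5, so m(10) = 5.
  α_4 = 6: Horner steps 8 → 0 → 4, so m(6) = 4.
  α_5 = 8: Horner steps 8 → 5 → 0, so m(8) = 0.
  α_6 = 2: Horner steps 8 → 1 → 6, so m(2) = 6.
Codeword c = [8, 6, 5, 4, 0, 6] ∈ F_11^6.


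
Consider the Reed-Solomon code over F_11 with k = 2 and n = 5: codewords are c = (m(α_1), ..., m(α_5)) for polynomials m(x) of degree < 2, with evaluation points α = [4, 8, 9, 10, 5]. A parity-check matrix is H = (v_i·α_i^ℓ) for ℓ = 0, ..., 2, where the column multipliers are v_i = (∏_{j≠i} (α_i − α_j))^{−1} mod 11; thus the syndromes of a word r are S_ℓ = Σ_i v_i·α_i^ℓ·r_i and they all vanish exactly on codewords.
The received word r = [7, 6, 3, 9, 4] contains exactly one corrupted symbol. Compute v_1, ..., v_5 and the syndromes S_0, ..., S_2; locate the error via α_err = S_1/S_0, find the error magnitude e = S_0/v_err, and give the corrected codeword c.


S = (4, 7, 4), error at position 4, error magnitude e = 9, c = [7, 6, 3, 0, 4].

Step 1: column multipliers v_i = (∏_{j≠i}(α_i − α_j))^{−1} mod 11.
  i = 1 (α = 4): (4−8)(4−9)(4−10)(4−5) = (−4)·(−5)·(−6)·(−1) = 120 ≡ 10, so v_1 = 10^{−1} = 10 (mod 11).
  i = 2 (α = 8): (8−4)(8−9)(8−10)(8−5) = 4·(−1)·(−2)·3 = 24 ≡ 2, so v_2 = 2^{−1} = 6 (mod 11).
  i = 3 (α = 9): (9−4)(9−8)(9−10)(9−5) = 5·1·(−1)·4 = −20 ≡ 2, so v_3 = 2^{−1} = 6 (mod 11).
  i = 4 (α = 10): (10−4)(10−8)(10−9)(10−5) = 6·2·1·5 = 60 ≡ 5, so v_4 = 5^{−1} = 9 (mod 11).
  i = 5 (α = 5): (5−4)(5−8)(5−9)(5−10) = 1·(−3)·(−4)·(−5) = −60 ≡ 6, so v_5 = 6^{−1} = 2 (mod 11).
  v = [10, 6, 6, 9, 2].
Step 2: syndromes of r = [7, 6, 3, 9, 4] (all sums mod 11).
  S_0 = Σ v_i r_i = 10·7 + 6·6 + 6·3 + 9·9 + 2·4 = 213 ≡ 4.
  S_1 = Σ v_i α_i r_i = 10·4·7 + 6·8·6 + 6·9·3 + 9·10·9 + 2·5·4 = 1580 ≡ 7.
  α_i^2 mod 11 = [5, 9, 4, 1, 3].
  S_2 = Σ v_i α_i^2 r_i = 10·5·7 + 6·9·6 + 6·4·3 + 9·1·9 + 2·3·4 = 851 ≡ 4.
  S = (4, 7, 4) ≠ 0, so r is not a codeword (an error is present).
Step 3: locate the error. For a single error e at position i, S_ℓ = v_i·e·α_i^ℓ, so α_err = S_1/S_0.
  S_0^{−1} = 4^{−1} = 3 (mod 11), so α_err = 7·3 = 21 ≡ 10 = α_4. Error position i = 4.
  Consistency check: S_2/S_1 = 4·8 = 32 ≡ 10 = α_err ✓ (single-error assumption holds).
Step 4: error magnitude e = S_0/v_4 = S_0·∏_{j≠4}(α_4 − α_j) = 4·5 = 20 ≡ 9 (mod 11).
Step 5: correct position 4: c_4 = r_4 − e = 9 − 9 ≡ 0 (mod 11). Hence c = [7, 6, 3, 0, 4].
  Check: interpolating c through the α_i gives m(x) = 8 + 8·x (degree < 2) with m(α_i) = c_i for every i, so c is indeed a codeword.


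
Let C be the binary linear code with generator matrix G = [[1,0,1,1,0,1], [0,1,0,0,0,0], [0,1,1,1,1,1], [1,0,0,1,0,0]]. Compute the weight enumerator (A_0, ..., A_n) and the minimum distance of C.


Weight distribution: A_0 = 1, A_1 = 1, A_2 = 4, A_3 = 4, A_4 = 3, A_5 = 3. Minimum distance d = 1.

Enumerate all 2^4 = 16 messages m ∈ F_2^4.
For each, compute codeword c = mG in F_2^6, then tally its weight.
  m = 0000 → c = 000000, weight = 0.
  m = 1000 → c = 101101, weight = 4.
  m = 0100 → c = 010000, weight = 1.
  m = 1100 → c = 111101, weight = 5.
  m = 0010 → c = 011111, weight = 5.
  m = 1010 → c = 110010, weight = 3.
  m = 0110 → c = 001111, weight = 4.
  m = 1110 → c = 100010, weight = 2.
  m = 0001 → c = 100100, weight = 2.
  m = 1001 → c = 001001, weight = 2.
  m = 0101 → c = 110100, weight = 3.
  m = 1101 → c = 011001, weight = 3.
  m = 0011 → c = 111011, weight = 5.
  m = 1011 → c = 010110, weight = 3.
  m = 0111 → c = 101011, weight = 4.
  m = 1111 → c = 000110, weight = 2.
Tally weights:
  weight 0: 1 codewords.
  weight 1: 1 codewords.
  weight 2: 4 codewords.
  weight 3: 4 codewords.
  weight 4: 3 codewords.
  weight 5: 3 codewords.
Minimum distance d = smallest w > 0 with A_w > 0 = 1.
Sanity: Σ A_w = 16 = 2^4 = 16 ✓.


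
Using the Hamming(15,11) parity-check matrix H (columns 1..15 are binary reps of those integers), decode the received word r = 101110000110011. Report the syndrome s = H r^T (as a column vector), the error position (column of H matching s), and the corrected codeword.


s = (0, 0, 1, 1)^T, error position = 3, corrected codeword c = 100110000110011

Compute s = H r^T mod 2 one row at a time:
  s_1 = 0 + 0 + 1 + 1 + 0 + 0 + 1 + 1 = 4 ≡ 0 (mod 2).
  s_2 = 1 + 1 + 0 + 0 + 0 + 0 + 1 + 1 = 4 ≡ 0 (mod 2).
  s_3 = 0 + 1 + 0 + 0 + 1 + 1 + 1 + 1 = 5 ≡ 1 (mod 2).
  s_4 = 1 + 1 + 1 + 0 + 0 + 1 + 0 + 1 = 5 ≡ 1 (mod 2).
s = (0, 0, 1, 1)^T — this equals column 3 of H (binary 0011), so error is at position 3.
Correct: flip bit 3 of r = 101110000110011 to get c = 100110000110011.


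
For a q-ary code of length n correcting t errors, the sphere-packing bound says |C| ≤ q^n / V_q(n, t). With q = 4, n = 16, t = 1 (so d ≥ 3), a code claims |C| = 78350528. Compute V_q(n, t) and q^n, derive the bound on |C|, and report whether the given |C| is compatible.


V_q(n, t) = 49, q^n = 4294967296, Hamming bound = 87652393, |C| = 78350528 ≤ bound (satisfied).

Step 1: Compute V_q(n, t) = Σ_{j=0}^1 C(n, j) (q−1)^j.
  j = 0: C(16,0)·(3)^0 = 1·1 = 1.
  j = 1: C(16,1)·(3)^1 = 16·3 = 48.
  V_q(n, t) = 1 + 48 = 49.
Step 2: q^n = 4^16 = 4294967296.
Step 3: Hamming bound ⌊q^n / V_q(n,t)⌋ = ⌊4294967296/49⌋ = 87652393.
Step 4: Compare |C| = 78350528 to 87652393: satisfied.
The claimed |C| lies below the Hamming bound.


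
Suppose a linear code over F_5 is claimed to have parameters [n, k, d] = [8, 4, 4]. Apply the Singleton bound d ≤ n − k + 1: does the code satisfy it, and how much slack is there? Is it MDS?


Singleton RHS = n − k + 1 = 5, slack = 1, bound satisfied, not MDS.

Singleton bound: d ≤ n − k + 1.
Here n = 8, k = 4, so n − k + 1 = 5.
Given d = 4, check d ≤ 5: YES.
Slack = (n − k + 1) − d = 1.
The code is NOT MDS (slack = 1 > 0).
Description: the claimed parameters are [8, 4, 4]_5; such a code would be non-MDS.


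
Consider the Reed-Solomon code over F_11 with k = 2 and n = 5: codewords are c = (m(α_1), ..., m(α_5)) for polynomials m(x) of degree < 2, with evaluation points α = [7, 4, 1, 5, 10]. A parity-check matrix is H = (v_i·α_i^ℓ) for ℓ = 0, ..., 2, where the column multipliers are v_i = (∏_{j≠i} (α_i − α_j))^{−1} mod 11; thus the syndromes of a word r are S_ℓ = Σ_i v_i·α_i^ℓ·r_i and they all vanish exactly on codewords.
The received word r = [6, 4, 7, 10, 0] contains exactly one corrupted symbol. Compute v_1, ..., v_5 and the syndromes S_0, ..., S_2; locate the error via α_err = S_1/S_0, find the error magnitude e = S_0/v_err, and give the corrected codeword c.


S = (3, 1, 4), error at position 2, error magnitude e = 3, c = [6, 1, 7, 10, 0].

Step 1: column multipliers v_i = (∏_{j≠i}(α_i − α_j))^{−1} mod 11.
  i = 1 (α = 7): (7−4)(7−1)(7−5)(7−10) = 3·6·2·(−3) = −108 ≡ 2, so v_1 = 2^{−1} = 6 (mod 11).
  i = 2 (α = 4): (4−7)(4−1)(4−5)(4−10) = (−3)·3·(−1)·(−6) = −54 ≡ 1, so v_2 = 1^{−1} = 1 (mod 11).
  i = 3 (α = 1): (1−7)(1−4)(1−5)(1−10) = (−6)·(−3)·(−4)·(−9) = 648 ≡ 10, so v_3 = 10^{−1} = 10 (mod 11).
  i = 4 (α = 5): (5−7)(5−4)(5−1)(5−10) = (−2)·1·4·(−5) = 40 ≡ 7, so v_4 = 7^{−1} = 8 (mod 11).
  i = 5 (α = 10): (10−7)(10−4)(10−1)(10−5) = 3·6·9·5 = 810 ≡ 7, so v_5 = 7^{−1} = 8 (mod 11).
  v = [6, 1, 10, 8, 8].
Step 2: syndromes of r = [6, 4, 7, 10, 0] (all sums mod 11).
  S_0 = Σ v_i r_i = 6·6 + 1·4 + 10·7 + 8·10 + 8·0 = 190 ≡ 3.
  S_1 = Σ v_i α_i r_i = 6·7·6 + 1·4·4 + 10·1·7 + 8·5·10 + 8·10·0 = 738 ≡ 1.
  α_i^2 mod 11 = [5, 5, 1, 3, 1].
  S_2 = Σ v_i α_i^2 r_i = 6·5·6 + 1·5·4 + 10·1·7 + 8·3·10 + 8·1·0 = 510 ≡ 4.
  S = (3, 1, 4) ≠ 0, so r is not a codeword (an error is present).
Step 3: locate the error. For a single error e at position i, S_ℓ = v_i·e·α_i^ℓ, so α_err = S_1/S_0.
  S_0^{−1} = 3^{−1} = 4 (mod 11), so α_err = 1·4 = 4 ≡ 4 = α_2. Error position i = 2.
  Consistency check: S_2/S_1 = 4·1 = 4 ≡ 4 = α_err ✓ (single-error assumption holds).
Step 4: error magnitude e = S_0/v_2 = S_0·∏_{j≠2}(α_2 − α_j) = 3·1 = 3 ≡ 3 (mod 11).
Step 5: correct position 2: c_2 = r_2 − e = 4 − 3 ≡ 1 (mod 11). Hence c = [6, 1, 7, 10, 0].
  Check: interpolating c through the α_i gives m(x) = 9 + 9·x (degree < 2) with m(α_i) = c_i for every i, so c is indeed a codeword.


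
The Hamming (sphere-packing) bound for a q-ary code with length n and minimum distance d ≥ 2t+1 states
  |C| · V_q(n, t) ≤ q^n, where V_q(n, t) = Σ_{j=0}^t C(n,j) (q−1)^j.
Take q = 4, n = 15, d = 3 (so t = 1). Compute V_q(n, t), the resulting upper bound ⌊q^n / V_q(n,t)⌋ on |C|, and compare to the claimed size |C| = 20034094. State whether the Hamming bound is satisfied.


V_q(n, t) = 46, q^n = 1073741824, Hamming bound = 23342213, |C| = 20034094 ≤ bound (satisfied).

Step 1: Compute V_q(n, t) = Σ_{j=0}^1 C(n, j) (q−1)^j.
  j = 0: C(15,0)·(3)^0 = 1·1 = 1.
  j = 1: C(15,1)·(3)^1 = 15·3 = 45.
  V_q(n, t) = 1 + 45 = 46.
Step 2: q^n = 4^15 = 1073741824.
Step 3: Hamming bound ⌊q^n / V_q(n,t)⌋ = ⌊1073741824/46⌋ = 23342213.
Step 4: Compare |C| = 20034094 to 23342213: satisfied.
The claimed |C| lies below the Hamming bound.


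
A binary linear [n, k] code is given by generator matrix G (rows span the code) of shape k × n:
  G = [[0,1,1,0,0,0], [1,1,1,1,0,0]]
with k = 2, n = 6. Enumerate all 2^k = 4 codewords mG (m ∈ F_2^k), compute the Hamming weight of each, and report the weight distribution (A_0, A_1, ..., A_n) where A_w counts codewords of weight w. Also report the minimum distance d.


Weight distribution: A_0 = 1, A_2 = 2, A_4 = 1. Minimum distance d = 2.

Enumerate all 2^2 = 4 messages m ∈ F_2^2.
For each, compute codeword c = mG in F_2^6, then tally its weight.
  m = 00 → c = 000000, weight = 0.
  m = 10 → c = 011000, weight = 2.
  m = 01 → c = 111100, weight = 4.
  m = 11 → c = 100100, weight = 2.
Tally weights:
  weight 0: 1 codewords.
  weight 2: 2 codewords.
  weight 4: 1 codewords.
Minimum distance d = smallest w > 0 with A_w > 0 = 2.
Sanity: Σ A_w = 4 = 2^2 = 4 ✓.


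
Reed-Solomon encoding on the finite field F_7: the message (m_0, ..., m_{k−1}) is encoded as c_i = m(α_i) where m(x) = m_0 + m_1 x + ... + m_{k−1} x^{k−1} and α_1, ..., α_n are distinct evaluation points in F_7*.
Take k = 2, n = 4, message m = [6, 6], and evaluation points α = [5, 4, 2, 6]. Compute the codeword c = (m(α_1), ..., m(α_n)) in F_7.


c = [1, 2, 4, 0]

Message polynomial: m(x) = 6 + 6·x (mod 7).
For each evaluation point α_i, compute m(α_i) mod 7:
  α_1 = 5: Horner steps 6 → 1, so m(5) = 1.
  α_2 = 4: Horner steps 6 → 2, so m(4) = 2.
  α_3 = 2: Horner steps 6 → 4, so m(2) = 4.
  α_4 = 6: Horner steps 6 → 0, so m(6) = 0.
Codeword c = [1, 2, 4, 0] ∈ F_7^4.


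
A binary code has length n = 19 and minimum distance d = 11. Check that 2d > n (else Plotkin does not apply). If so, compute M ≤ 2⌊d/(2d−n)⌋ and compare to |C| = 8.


Plotkin bound M ≤ 6; given |C| = 8 > bound (violated).

Check applicability: 2d = 22, n = 19.
2d − n = 3 > 0, so Plotkin applies.
Compute d/(2d−n) = 11/3 ≈ 3.6667.
⌊d/(2d−n)⌋ = 3.
Plotkin bound: M ≤ 2·3 = 6.
Given |C| = 8, check: VIOLATED.
This |C| is above the Plotkin bound, so no binary code with n = 19, d = 11 and 8 codewords exists.


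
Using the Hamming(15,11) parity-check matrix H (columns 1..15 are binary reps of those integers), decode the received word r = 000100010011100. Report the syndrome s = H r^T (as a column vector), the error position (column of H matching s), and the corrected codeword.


s = (0, 1, 1, 0)^T, error position = 6, corrected codeword c = 000101010011100

Compute s = H r^T mod 2 one row at a time:
  s_1 = 1 + 0 + 0 + 1 + 1 + 1 + 0 + 0 = 4 ≡ 0 (mod 2).
  s_2 = 1 + 0 + 0 + 0 + 1 + 1 + 0 + 0 = 3 ≡ 1 (mod 2).
  s_3 = 0 + 0 + 0 + 0 + 0 + 1 + 0 + 0 = 1 ≡ 1 (mod 2).
  s_4 = 0 + 0 + 0 + 0 + 0 + 1 + 1 + 0 = 2 ≡ 0 (mod 2).
s = (0, 1, 1, 0)^T — this equals column 6 of H (binary 0110), so error is at position 6.
Correct: flip bit 6 of r = 000100010011100 to get c = 000101010011100.


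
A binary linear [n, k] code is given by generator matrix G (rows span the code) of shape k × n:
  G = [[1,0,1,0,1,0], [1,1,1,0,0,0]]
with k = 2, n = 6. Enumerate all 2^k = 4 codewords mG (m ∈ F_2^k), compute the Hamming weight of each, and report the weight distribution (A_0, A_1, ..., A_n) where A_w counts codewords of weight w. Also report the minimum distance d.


Weight distribution: A_0 = 1, A_2 = 1, A_3 = 2. Minimum distance d = 2.

Enumerate all 2^2 = 4 messages m ∈ F_2^2.
For each, compute codeword c = mG in F_2^6, then tally its weight.
  m = 00 → c = 000000, weight = 0.
  m = 10 → c = 101010, weight = 3.
  m = 01 → c = 111000, weight = 3.
  m = 11 → c = 010010, weight = 2.
Tally weights:
  weight 0: 1 codewords.
  weight 2: 1 codewords.
  weight 3: 2 codewords.
Minimum distance d = smallest w > 0 with A_w > 0 = 2.
Sanity: Σ A_w = 4 = 2^2 = 4 ✓.


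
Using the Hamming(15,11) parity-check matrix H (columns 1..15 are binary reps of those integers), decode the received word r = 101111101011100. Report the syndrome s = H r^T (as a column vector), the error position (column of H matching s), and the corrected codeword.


s = (0, 0, 0, 1)^T, error position = 1, corrected codeword c = 001111101011100

Compute s = H r^T mod 2 one row at a time:
  s_1 = 0 + 1 + 0 + 1 + 1 + 1 + 0 + 0 = 4 ≡ 0 (mod 2).
  s_2 = 1 + 1 + 1 + 1 + 1 + 1 + 0 + 0 = 6 ≡ 0 (mod 2).
  s_3 = 0 + 1 + 1 + 1 + 0 + 1 + 0 + 0 = 4 ≡ 0 (mod 2).
  s_4 = 1 + 1 + 1 + 1 + 1 + 1 + 1 + 0 = 7 ≡ 1 (mod 2).
s = (0, 0, 0, 1)^T — this equals column 1 of H (binary 0001), so error is at position 1.
Correct: flip bit 1 of r = 101111101011100 to get c = 001111101011100.


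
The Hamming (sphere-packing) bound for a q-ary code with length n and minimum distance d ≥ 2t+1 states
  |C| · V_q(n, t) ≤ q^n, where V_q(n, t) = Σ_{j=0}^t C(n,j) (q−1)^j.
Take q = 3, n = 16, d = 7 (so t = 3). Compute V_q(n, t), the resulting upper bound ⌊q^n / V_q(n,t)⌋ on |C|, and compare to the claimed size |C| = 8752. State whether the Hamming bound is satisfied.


V_q(n, t) = 4993, q^n = 43046721, Hamming bound = 8621, |C| = 8752 > bound (violated).

Step 1: Compute V_q(n, t) = Σ_{j=0}^3 C(n, j) (q−1)^j.
  j = 0: C(16,0)·(2)^0 = 1·1 = 1.
  j = 1: C(16,1)·(2)^1 = 16·2 = 32.
  j = 2: C(16,2)·(2)^2 = 120·4 = 480.
  j = 3: C(16,3)·(2)^3 = 560·8 = 4480.
  V_q(n, t) = 1 + 32 + 480 + 4480 = 4993.
Step 2: q^n = 3^16 = 43046721.
Step 3: Hamming bound ⌊q^n / V_q(n,t)⌋ = ⌊43046721/4993⌋ = 8621.
Step 4: Compare |C| = 8752 to 8621: violated.
The claimed |C| lies above the Hamming bound, so no 3-ary code of length 16 with d ≥ 7 can have 8752 codewords.


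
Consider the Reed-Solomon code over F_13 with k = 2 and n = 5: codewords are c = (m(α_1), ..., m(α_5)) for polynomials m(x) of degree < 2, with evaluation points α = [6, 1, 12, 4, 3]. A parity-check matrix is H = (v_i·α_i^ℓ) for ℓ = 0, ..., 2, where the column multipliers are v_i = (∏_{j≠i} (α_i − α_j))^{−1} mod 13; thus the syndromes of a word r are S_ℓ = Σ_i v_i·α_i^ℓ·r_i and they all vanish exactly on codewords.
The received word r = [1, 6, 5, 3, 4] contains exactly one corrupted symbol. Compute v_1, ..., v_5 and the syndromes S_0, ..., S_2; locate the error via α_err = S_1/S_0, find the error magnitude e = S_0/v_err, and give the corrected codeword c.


S = (7, 6, 7), error at position 3, error magnitude e = 10, c = [1, 6, 8, 3, 4].

Step 1: column multipliers v_i = (∏_{j≠i}(α_i − α_j))^{−1} mod 13.
  i = 1 (α = 6): (6−1)(6−12)(6−4)(6−3) = 5·(−6)·2·3 = −180 ≡ 2, so v_1 = 2^{−1} = 7 (mod 13).
  i = 2 (α = 1): (1−6)(1−12)(1−4)(1−3) = (−5)·(−11)·(−3)·(−2) = 330 ≡ 5, so v_2 = 5^{−1} = 8 (mod 13).
  i = 3 (α = 12): (12−6)(12−1)(12−4)(12−3) = 6·11·8·9 = 4752 ≡ 7, so v_3 = 7^{−1} = 2 (mod 13).
  i = 4 (α = 4): (4−6)(4−1)(4−12)(4−3) = (−2)·3·(−8)·1 = 48 ≡ 9, so v_4 = 9^{−1} = 3 (mod 13).
  i = 5 (α = 3): (3−6)(3−1)(3−12)(3−4) = (−3)·2·(−9)·(−1) = −54 ≡ 11, so v_5 = 11^{−1} = 6 (mod 13).
  v = [7, 8, 2, 3, 6].
Step 2: syndromes of r = [1, 6, 5, 3, 4] (all sums mod 13).
  S_0 = Σ v_i r_i = 7·1 + 8·6 + 2·5 + 3·3 + 6·4 = 98 ≡ 7.
  S_1 = Σ v_i α_i r_i = 7·6·1 + 8·1·6 + 2·12·5 + 3·4·3 + 6·3·4 = 318 ≡ 6.
  α_i^2 mod 13 = [10, 1, 1, 3, 9].
  S_2 = Σ v_i α_i^2 r_i = 7·10·1 + 8·1·6 + 2·1·5 + 3·3·3 + 6·9·4 = 371 ≡ 7.
  S = (7, 6, 7) ≠ 0, so r is not a codeword (an error is present).
Step 3: locate the error. For a single error e at position i, S_ℓ = v_i·e·α_i^ℓ, so α_err = S_1/S_0.
  S_0^{−1} = 7^{−1} = 2 (mod 13), so α_err = 6·2 = 12 ≡ 12 = α_3. Error position i = 3.
  Consistency check: S_2/S_1 = 7·11 = 77 ≡ 12 = α_err ✓ (single-error assumption holds).
Step 4: error magnitude e = S_0/v_3 = S_0·∏_{j≠3}(α_3 − α_j) = 7·7 = 49 ≡ 10 (mod 13).
Step 5: correct position 3: c_3 = r_3 − e = 5 − 10 ≡ 8 (mod 13). Hence c = [1, 6, 8, 3, 4].
  Check: interpolating c through the α_i gives m(x) = 7 + 12·x (degree < 2) with m(α_i) = c_i for every i, so c is indeed a codeword.


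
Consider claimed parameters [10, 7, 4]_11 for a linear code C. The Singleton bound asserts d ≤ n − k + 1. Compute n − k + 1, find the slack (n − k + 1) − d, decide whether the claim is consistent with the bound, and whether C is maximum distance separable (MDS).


Singleton RHS = n − k + 1 = 4, slack = 0, bound satisfied, MDS.

Singleton bound: d ≤ n − k + 1.
Here n = 10, k = 7, so n − k + 1 = 4.
Given d = 4, check d ≤ 4: YES.
Slack = (n − k + 1) − d = 0.
The code is MDS (slack = 0).
Description: the claimed parameters are [10, 7, 4]_11; such a code would be MDS (meets Singleton bound).


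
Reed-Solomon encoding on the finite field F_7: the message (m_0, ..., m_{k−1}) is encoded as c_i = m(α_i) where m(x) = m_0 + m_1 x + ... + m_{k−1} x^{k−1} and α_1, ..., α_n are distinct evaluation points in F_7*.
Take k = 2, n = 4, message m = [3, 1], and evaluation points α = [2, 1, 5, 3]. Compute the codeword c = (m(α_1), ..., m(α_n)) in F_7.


c = [5, 4, 1, 6]

Message polynomial: m(x) = 3 + 1·x (mod 7).
For each evaluation point α_i, compute m(α_i) mod 7:
  α_1 = 2: Horner steps 1 → 5, so m(2) = 5.
  α_2 = 1: Horner steps 1 → 4, so m(1) = 4.
  α_3 = 5: Horner steps 1 → 1, so m(5) = 1.
  α_4 = 3: Horner steps 1 → 6, so m(3) = 6.
Codeword c = [5, 4, 1, 6] ∈ F_7^4.


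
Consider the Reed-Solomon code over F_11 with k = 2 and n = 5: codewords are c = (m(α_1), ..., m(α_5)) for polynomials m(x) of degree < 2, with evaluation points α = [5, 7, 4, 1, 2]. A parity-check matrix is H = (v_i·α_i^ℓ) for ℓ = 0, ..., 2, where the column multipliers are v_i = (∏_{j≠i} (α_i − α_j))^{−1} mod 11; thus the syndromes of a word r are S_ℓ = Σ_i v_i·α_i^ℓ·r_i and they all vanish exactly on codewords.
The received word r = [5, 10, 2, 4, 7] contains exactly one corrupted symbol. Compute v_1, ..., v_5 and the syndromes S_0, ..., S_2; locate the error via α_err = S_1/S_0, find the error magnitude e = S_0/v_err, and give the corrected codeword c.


S = (8, 1, 7), error at position 2, error magnitude e = 10, c = [5, 0, 2, 4, 7].

Step 1: column multipliers v_i = (∏_{j≠i}(α_i − α_j))^{−1} mod 11.
  i = 1 (α = 5): (5−7)(5−4)(5−1)(5−2) = (−2)·1·4·3 = −24 ≡ 9, so v_1 = 9^{−1} = 5 (mod 11).
  i = 2 (α = 7): (7−5)(7−4)(7−1)(7−2) = 2·3·6·5 = 180 ≡ 4, so v_2 = 4^{−1} = 3 (mod 11).
  i = 3 (α = 4): (4−5)(4−7)(4−1)(4−2) = (−1)·(−3)·3·2 = 18 ≡ 7, so v_3 = 7^{−1} = 8 (mod 11).
  i = 4 (α = 1): (1−5)(1−7)(1−4)(1−2) = (−4)·(−6)·(−3)·(−1) = 72 ≡ 6, so v_4 = 6^{−1} = 2 (mod 11).
  i = 5 (α = 2): (2−5)(2−7)(2−4)(2−1) = (−3)·(−5)·(−2)·1 = −30 ≡ 3, so v_5 = 3^{−1} = 4 (mod 11).
  v = [5, 3, 8, 2, 4].
Step 2: syndromes of r = [5, 10, 2, 4, 7] (all sums mod 11).
  S_0 = Σ v_i r_i = 5·5 + 3·10 + 8·2 + 2·4 + 4·7 = 107 ≡ 8.
  S_1 = Σ v_i α_i r_i = 5·5·5 + 3·7·10 + 8·4·2 + 2·1·4 + 4·2·7 = 463 ≡ 1.
  α_i^2 mod 11 = [3, 5, 5, 1, 4].
  S_2 = Σ v_i α_i^2 r_i = 5·3·5 + 3·5·10 + 8·5·2 + 2·1·4 + 4·4·7 = 425 ≡ 7.
  S = (8, 1, 7) ≠ 0, so r is not a codeword (an error is present).
Step 3: locate the error. For a single error e at position i, S_ℓ = v_i·e·α_i^ℓ, so α_err = S_1/S_0.
  S_0^{−1} = 8^{−1} = 7 (mod 11), so α_err = 1·7 = 7 ≡ 7 = α_2. Error position i = 2.
  Consistency check: S_2/S_1 = 7·1 = 7 ≡ 7 = α_err ✓ (single-error assumption holds).
Step 4: error magnitude e = S_0/v_2 = S_0·∏_{j≠2}(α_2 − α_j) = 8·4 = 32 ≡ 10 (mod 11).
Step 5: correct position 2: c_2 = r_2 − e = 10 − 10 ≡ 0 (mod 11). Hence c = [5, 0, 2, 4, 7].
  Check: interpolating c through the α_i gives m(x) = 1 + 3·x (degree < 2) with m(α_i) = c_i for every i, so c is indeed a codeword.


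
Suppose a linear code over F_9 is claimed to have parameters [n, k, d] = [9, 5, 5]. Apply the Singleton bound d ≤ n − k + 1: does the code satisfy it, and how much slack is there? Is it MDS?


Singleton RHS = n − k + 1 = 5, slack = 0, bound satisfied, MDS.

Singleton bound: d ≤ n − k + 1.
Here n = 9, k = 5, so n − k + 1 = 5.
Given d = 5, check d ≤ 5: YES.
Slack = (n − k + 1) − d = 0.
The code is MDS (slack = 0).
Description: the claimed parameters are [9, 5, 5]_9; such a code would be MDS (meets Singleton bound).


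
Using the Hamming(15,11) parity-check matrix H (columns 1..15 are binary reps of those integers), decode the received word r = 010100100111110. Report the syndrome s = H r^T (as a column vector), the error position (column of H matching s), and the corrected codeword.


s = (1, 1, 1, 1)^T, error position = 15, corrected codeword c = 010100100111111

Compute s = H r^T mod 2 one row at a time:
  s_1 = 0 + 0 + 1 + 1 + 1 + 1 + 1 + 0 = 5 ≡ 1 (mod 2).
  s_2 = 1 + 0 + 0 + 1 + 1 + 1 + 1 + 0 = 5 ≡ 1 (mod 2).
  s_3 = 1 + 0 + 0 + 1 + 1 + 1 + 1 + 0 = 5 ≡ 1 (mod 2).
  s_4 = 0 + 0 + 0 + 1 + 0 + 1 + 1 + 0 = 3 ≡ 1 (mod 2).
s = (1, 1, 1, 1)^T — this equals column 15 of H (binary 1111), so error is at position 15.
Correct: flip bit 15 of r = 010100100111110 to get c = 010100100111111.


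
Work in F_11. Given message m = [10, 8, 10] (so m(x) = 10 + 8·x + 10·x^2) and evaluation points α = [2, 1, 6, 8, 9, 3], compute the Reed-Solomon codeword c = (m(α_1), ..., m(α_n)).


c = [0, 6, 0, 10, 1, 3]

Message polynomial: m(x) = 10 + 8·x + 10·x^2 (mod 11).
For each evaluation point α_i, compute m(α_i) mod 11:
  α_1 = 2: Horner steps 10 → 6 → 0, so m(2) = 0.
  α_2 = 1: Horner steps 10 → 7 → 6, so m(1) = 6.
  α_3 = 6: Horner steps 10 → 2 → 0, so m(6) = 0.
  α_4 = 8: Horner steps 10 → 0 → 10, so m(8) = 10.
  α_5 = 9: Horner steps 10 → 10 → 1, so m(9) = 1.
  α_6 = 3: Horner steps 10 → 5 → 3, so m(3) = 3.
Codeword c = [0, 6, 0, 10, 1, 3] ∈ F_11^6.


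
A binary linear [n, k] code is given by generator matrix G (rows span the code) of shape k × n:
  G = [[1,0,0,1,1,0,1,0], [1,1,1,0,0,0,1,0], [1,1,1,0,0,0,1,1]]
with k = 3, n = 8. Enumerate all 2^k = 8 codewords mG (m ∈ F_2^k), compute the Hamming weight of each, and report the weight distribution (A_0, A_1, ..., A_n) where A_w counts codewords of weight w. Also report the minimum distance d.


Weight distribution: A_0 = 1, A_1 = 1, A_4 = 3, A_5 = 3. Minimum distance d = 1.

Enumerate all 2^3 = 8 messages m ∈ F_2^3.
For each, compute codeword c = mG in F_2^8, then tally its weight.
  m = 000 → c = 00000000, weight = 0.
  m = 100 → c = 10011010, weight = 4.
  m = 010 → c = 11100010, weight = 4.
  m = 110 → c = 01111000, weight = 4.
  m = 001 → c = 11100011, weight = 5.
  m = 101 → c = 01111001, weight = 5.
  m = 011 → c = 00000001, weight = 1.
  m = 111 → c = 10011011, weight = 5.
Tally weights:
  weight 0: 1 codewords.
  weight 1: 1 codewords.
  weight 4: 3 codewords.
  weight 5: 3 codewords.
Minimum distance d = smallest w > 0 with A_w > 0 = 1.
Sanity: Σ A_w = 8 = 2^3 = 8 ✓.


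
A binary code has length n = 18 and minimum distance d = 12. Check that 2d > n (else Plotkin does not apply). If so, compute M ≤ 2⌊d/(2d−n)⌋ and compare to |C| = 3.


Plotkin bound M ≤ 4; given |C| = 3 ≤ bound (satisfied).

Check applicability: 2d = 24, n = 18.
2d − n = 6 > 0, so Plotkin applies.
Compute d/(2d−n) = 12/6 ≈ 2.0000.
⌊d/(2d−n)⌋ = 2.
Plotkin bound: M ≤ 2·2 = 4.
Given |C| = 3, check: satisfied.
This |C| is below the Plotkin bound.


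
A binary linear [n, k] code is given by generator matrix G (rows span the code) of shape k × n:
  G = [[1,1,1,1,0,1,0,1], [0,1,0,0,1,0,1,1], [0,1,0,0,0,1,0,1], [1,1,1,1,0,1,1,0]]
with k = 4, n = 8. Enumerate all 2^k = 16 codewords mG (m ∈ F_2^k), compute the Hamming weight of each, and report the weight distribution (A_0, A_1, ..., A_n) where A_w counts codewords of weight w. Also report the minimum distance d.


Weight distribution: A_0 = 1, A_2 = 2, A_3 = 5, A_4 = 1, A_5 = 2, A_6 = 4, A_7 = 1. Minimum distance d = 2.

Enumerate all 2^4 = 16 messages m ∈ F_2^4.
For each, compute codeword c = mG in F_2^8, then tally its weight.
  m = 0000 → c = 00000000, weight = 0.
  m = 1000 → c = 11110101, weight = 6.
  m = 0100 → c = 01001011, weight = 4.
  m = 1100 → c = 10111110, weight = 6.
  m = 0010 → c = 01000101, weight = 3.
  m = 1010 → c = 10110000, weight = 3.
  m = 0110 → c = 00001110, weight = 3.
  m = 1110 → c = 11111011, weight = 7.
  m = 0001 → c = 11110110, weight = 6.
  m = 1001 → c = 00000011, weight = 2.
  m = 0101 → c = 10111101, weight = 6.
  m = 1101 → c = 01001000, weight = 2.
  m = 0011 → c = 10110011, weight = 5.
  m = 1011 → c = 01000110, weight = 3.
  m = 0111 → c = 11111000, weight = 5.
  m = 1111 → c = 00001101, weight = 3.
Tally weights:
  weight 0: 1 codewords.
  weight 2: 2 codewords.
  weight 3: 5 codewords.
  weight 4: 1 codewords.
  weight 5: 2 codewords.
  weight 6: 4 codewords.
  weight 7: 1 codewords.
Minimum distance d = smallest w > 0 with A_w > 0 = 2.
Sanity: Σ A_w = 16 = 2^4 = 16 ✓.


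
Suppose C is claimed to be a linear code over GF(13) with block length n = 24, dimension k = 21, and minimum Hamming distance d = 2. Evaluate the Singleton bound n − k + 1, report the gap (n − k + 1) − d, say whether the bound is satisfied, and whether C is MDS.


Singleton RHS = n − k + 1 = 4, slack = 2, bound satisfied, not MDS.

Singleton bound: d ≤ n − k + 1.
Here n = 24, k = 21, so n − k + 1 = 4.
Given d = 2, check d ≤ 4: YES.
Slack = (n − k + 1) − d = 2.
The code is NOT MDS (slack = 2 > 0).
Description: the claimed parameters are [24, 21, 2]_13; such a code would be non-MDS.


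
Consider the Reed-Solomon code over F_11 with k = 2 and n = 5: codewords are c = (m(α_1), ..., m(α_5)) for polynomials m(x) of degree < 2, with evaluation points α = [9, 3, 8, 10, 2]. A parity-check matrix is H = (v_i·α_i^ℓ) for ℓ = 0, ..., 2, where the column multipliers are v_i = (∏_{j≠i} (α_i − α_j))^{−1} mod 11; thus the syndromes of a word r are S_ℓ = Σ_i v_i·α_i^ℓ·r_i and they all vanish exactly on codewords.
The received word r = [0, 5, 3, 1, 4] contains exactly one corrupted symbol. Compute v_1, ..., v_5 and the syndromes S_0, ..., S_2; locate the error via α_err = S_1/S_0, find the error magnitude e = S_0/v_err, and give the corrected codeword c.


S = (3, 2, 5), error at position 3, error magnitude e = 4, c = [0, 5, 10, 1, 4].

Step 1: column multipliers v_i = (∏_{j≠i}(α_i − α_j))^{−1} mod 11.
  i = 1 (α = 9): (9−3)(9−8)(9−10)(9−2) = 6·1·(−1)·7 = −42 ≡ 2, so v_1 = 2^{−1} = 6 (mod 11).
  i = 2 (α = 3): (3−9)(3−8)(3−10)(3−2) = (−6)·(−5)·(−7)·1 = −210 ≡ 10, so v_2 = 10^{−1} = 10 (mod 11).
  i = 3 (α = 8): (8−9)(8−3)(8−10)(8−2) = (−1)·5·(−2)·6 = 60 ≡ 5, so v_3 = 5^{−1} = 9 (mod 11).
  i = 4 (α = 10): (10−9)(10−3)(10−8)(10−2) = 1·7·2·8 = 112 ≡ 2, so v_4 = 2^{−1} = 6 (mod 11).
  i = 5 (α = 2): (2−9)(2−3)(2−8)(2−10) = (−7)·(−1)·(−6)·(−8) = 336 ≡ 6, so v_5 = 6^{−1} = 2 (mod 11).
  v = [6, 10, 9, 6, 2].
Step 2: syndromes of r = [0, 5, 3, 1, 4] (all sums mod 11).
  S_0 = Σ v_i r_i = 6·0 + 10·5 + 9·3 + 6·1 + 2·4 = 91 ≡ 3.
  S_1 = Σ v_i α_i r_i = 6·9·0 + 10·3·5 + 9·8·3 + 6·10·1 + 2·2·4 = 442 ≡ 2.
  α_i^2 mod 11 = [4, 9, 9, 1, 4].
  S_2 = Σ v_i α_i^2 r_i = 6·4·0 + 10·9·5 + 9·9·3 + 6·1·1 + 2·4·4 = 731 ≡ 5.
  S = (3, 2, 5) ≠ 0, so r is not a codeword (an error is present).
Step 3: locate the error. For a single error e at position i, S_ℓ = v_i·e·α_i^ℓ, so α_err = S_1/S_0.
  S_0^{−1} = 3^{−1} = 4 (mod 11), so α_err = 2·4 = 8 ≡ 8 = α_3. Error position i = 3.
  Consistency check: S_2/S_1 = 5·6 = 30 ≡ 8 = α_err ✓ (single-error assumption holds).
Step 4: error magnitude e = S_0/v_3 = S_0·∏_{j≠3}(α_3 − α_j) = 3·5 = 15 ≡ 4 (mod 11).
Step 5: correct position 3: c_3 = r_3 − e = 3 − 4 ≡ 10 (mod 11). Hence c = [0, 5, 10, 1, 4].
  Check: interpolating c through the α_i gives m(x) = 2 + 1·x (degree < 2) with m(α_i) = c_i for every i, so c is indeed a codeword.
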